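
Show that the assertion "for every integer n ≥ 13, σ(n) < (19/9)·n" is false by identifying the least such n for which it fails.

For n = 13, 14, 15, 16, 17 the conclusion holds.
n = 18: σ(18) = 39; 39 ≥ 38.

n = 18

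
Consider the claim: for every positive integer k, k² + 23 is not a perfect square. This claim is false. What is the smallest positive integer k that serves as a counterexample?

k = 11

We need the least positive integer k for which k² + 23 is a perfect square.
For k = 1, 2, 3, 4, 5, 6, 7, 8, 9, 10 the conclusion holds.
k = 11: 11² + 23 = 144 = 12², a perfect square.
Hence k = 11 is a counterexample.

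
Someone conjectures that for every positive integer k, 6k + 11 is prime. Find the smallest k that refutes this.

k = 4

k = 1: 6k + 11 = 17, prime.
k = 2: 6k + 11 = 23, prime.
k = 3: 6k + 11 = 29, prime.
k = 4: 6k + 11 = 35 = 5 × 7, composite.
Hence k = 4 is a counterexample.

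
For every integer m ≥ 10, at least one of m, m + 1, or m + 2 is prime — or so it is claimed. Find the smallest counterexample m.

m = 14

Check each integer m ≥ 10 in order until m, m + 1, m + 2 are all composite.
The first 4 eligible values, up to m = 13, all satisfy the conclusion.
m = 14: 14 = 2 × 7; 15 = 3 × 5; 16 = 2 × 8 — all composite.
So m = 14 is the smallest counterexample.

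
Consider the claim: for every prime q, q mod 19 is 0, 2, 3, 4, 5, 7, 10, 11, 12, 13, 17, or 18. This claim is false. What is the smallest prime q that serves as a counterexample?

A counterexample is any prime q such that the claim fails; we check each in order.
For q = 2, 3, 5, 7, …, 37, 41, 43 the conclusion holds.
q = 47: 47 mod 19 = 9 — not in {0, 2, 3, 4, 5, 7, 10, 11, 12, 13, 17, 18}.
So q = 47 is the smallest counterexample.

q = 47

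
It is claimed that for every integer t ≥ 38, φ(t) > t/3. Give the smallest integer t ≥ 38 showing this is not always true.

t = 42

Check each integer t ≥ 38 in order until the claim fails.
The first 4 eligible values, up to t = 41, all satisfy the conclusion.
t = 42: φ(42) = 12 and 42/3 = 14, so φ(42) ≤ 42/3.
Thus t = 42 disproves the claim, and no smaller t works.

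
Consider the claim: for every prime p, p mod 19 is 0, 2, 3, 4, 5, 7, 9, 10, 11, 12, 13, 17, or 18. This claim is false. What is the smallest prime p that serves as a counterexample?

p = 53

For p = 2, 3, 5, 7, …, 41, 43, 47 the conclusion holds.
p = 53: 53 mod 19 = 15 — not in {0, 2, 3, 4, 5, 7, 9, 10, 11, 12, 13, 17, 18}.
So p = 53 is the smallest counterexample.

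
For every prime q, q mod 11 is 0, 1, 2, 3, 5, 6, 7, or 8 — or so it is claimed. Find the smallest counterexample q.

Check each prime q in order until the claim fails.
For q = 2, 3, 5, 7, 11, 13, 17, 19, 23, 29 the conclusion holds.
q = 31: 31 mod 11 = 9 — not in {0, 1, 2, 3, 5, 6, 7, 8}.

q = 31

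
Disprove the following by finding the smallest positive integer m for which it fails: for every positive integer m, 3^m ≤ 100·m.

m = 6

A counterexample is any positive integer m such that 3^m > 100·m; we check each in order.
For m = 1, 2, 3, 4, 5 the conclusion holds.
m = 6: 3^m = 729 and 100·m = 600, so 729 > 600.
Thus m = 6 disproves the claim, and no smaller m works.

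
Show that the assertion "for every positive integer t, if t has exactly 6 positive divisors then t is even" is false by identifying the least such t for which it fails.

t = 45

t = 12: divisors of 12: 1, 2, 3, 4, 6, 12; 12 is even.
t = 18: divisors of 18: 1, 2, 3, 6, 9, 18; 18 is even.
t = 20: divisors of 20: 1, 2, 4, 5, 10, 20; 20 is even.
t = 28: divisors of 28: 1, 2, 4, 7, 14, 28; 28 is even.
t = 32: divisors of 32: 1, 2, 4, 8, 16, 32; 32 is even.
t = 44: divisors of 44: 1, 2, 4, 11, 22, 44; 44 is even.
t = 45: divisors of 45: 1, 3, 5, 9, 15, 45; 45 is odd.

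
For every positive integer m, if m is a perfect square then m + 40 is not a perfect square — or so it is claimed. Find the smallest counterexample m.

For m = 1, 4 the conclusion holds.
m = 9: 9 = 3² and 9 + 40 = 49 = 7².
Hence m = 9 is a counterexample.

m = 9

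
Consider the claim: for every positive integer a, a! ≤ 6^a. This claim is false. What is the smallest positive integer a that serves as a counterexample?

a = 14

A counterexample is any positive integer a such that a! > 6^a; we check each in order.
For a = 1, 2, 3, 4, …, 11, 12, 13 the conclusion holds.
a = 14: a! = 87178291200 and 6^a = 78364164096, so 87178291200 > 78364164096.
Hence a = 14 is a counterexample.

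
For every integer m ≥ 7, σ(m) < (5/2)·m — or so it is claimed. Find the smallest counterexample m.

Check each integer m ≥ 7 in order until the claim fails.
The first 17 eligible values, up to m = 23, all satisfy the conclusion.
m = 24: σ(24) = 60; 60 ≥ 60.
Hence m = 24 is a counterexample.

m = 24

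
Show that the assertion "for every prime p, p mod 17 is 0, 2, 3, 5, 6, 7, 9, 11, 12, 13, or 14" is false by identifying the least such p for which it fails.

A counterexample is any prime p such that the claim fails; we check each in order.
For p = 2, 3, 5, 7, …, 43, 47, 53 the conclusion holds.
p = 59: 59 mod 17 = 8 — not in {0, 2, 3, 5, 6, 7, 9, 11, 12, 13, 14}.
Thus p = 59 disproves the claim, and no smaller p works.

p = 59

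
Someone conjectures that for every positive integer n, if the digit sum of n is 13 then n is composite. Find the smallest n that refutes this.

A counterexample is any positive integer n such that the digit sum of n is 13 but n is prime; we check each in order.
For n = 49, 58 the conclusion holds.
n = 67: digit sum 13; 67 is prime, not composite.
So n = 67 is the smallest counterexample.

n = 67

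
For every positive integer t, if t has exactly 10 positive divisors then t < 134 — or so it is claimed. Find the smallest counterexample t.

A counterexample is any positive integer t such that t has exactly 10 positive divisors but the claim fails; we check each in order.
t = 48: τ(48) = 10; 48 < 134.
t = 80: τ(80) = 10; 80 < 134.
t = 112: τ(112) = 10; 112 < 134.
t = 162: τ(162) = 10; 162 ≥ 134.

t = 162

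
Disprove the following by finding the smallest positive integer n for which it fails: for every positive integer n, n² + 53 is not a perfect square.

We need the least positive integer n for which n² + 53 is a perfect square.
The first 25 eligible values, up to n = 25, all satisfy the conclusion.
n = 26: 26² + 53 = 729 = 27², a perfect square.

n = 26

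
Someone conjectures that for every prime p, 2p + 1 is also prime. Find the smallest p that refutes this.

p = 7

We need the least prime p for which 2p + 1 is not prime.
For p = 2, 3, 5 the conclusion holds.
p = 7: 2p + 1 = 15 = 3 × 5, not prime.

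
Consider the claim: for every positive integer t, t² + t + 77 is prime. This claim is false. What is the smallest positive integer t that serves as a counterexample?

t = 6

A counterexample is any positive integer t such that t² + t + 77 is not prime; we check each in order.
t = 1: t² + t + 77 = 79, prime.
t = 2: t² + t + 77 = 83, prime.
t = 3: t² + t + 77 = 89, prime.
t = 4: t² + t + 77 = 97, prime.
t = 5: t² + t + 77 = 107, prime.
t = 6: t² + t + 77 = 119 = 7 × 17, composite.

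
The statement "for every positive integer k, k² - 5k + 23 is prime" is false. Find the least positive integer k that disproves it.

A counterexample is any positive integer k such that k² - 5k + 23 is not prime; we check each in order.
For k = 1, 2, 3, 4, …, 16, 17, 18 the conclusion holds.
k = 19: k² - 5k + 23 = 289 = 17 × 17, composite.
So k = 19 is the smallest counterexample.

k = 19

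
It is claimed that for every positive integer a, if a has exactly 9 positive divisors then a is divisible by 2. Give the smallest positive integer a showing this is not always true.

a = 225

Check each positive integer a in order until a has exactly 9 positive divisors but a is not divisible by 2.
a = 36: τ(36) = 9; 36 mod 2 = 0.
a = 100: τ(100) = 9; 100 mod 2 = 0.
a = 196: τ(196) = 9; 196 mod 2 = 0.
a = 225: τ(225) = 9; 225 mod 2 = 1.
Thus a = 225 disproves the claim, and no smaller a works.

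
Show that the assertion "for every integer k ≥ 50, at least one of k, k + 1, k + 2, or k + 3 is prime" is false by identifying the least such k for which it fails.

Check each integer k ≥ 50 in order until k, k + 1, k + 2, k + 3 are all composite.
For k = 50, 51, 52, 53 the conclusion holds.
k = 54: 54 = 2 × 27; 55 = 5 × 11; 56 = 2 × 28; 57 = 3 × 19 — all composite.

k = 54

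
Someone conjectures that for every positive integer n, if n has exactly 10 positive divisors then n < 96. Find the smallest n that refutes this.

n = 112

For n = 48, 80 the conclusion holds.
n = 112: τ(112) = 10; 112 ≥ 96.
Thus n = 112 disproves the claim, and no smaller n works.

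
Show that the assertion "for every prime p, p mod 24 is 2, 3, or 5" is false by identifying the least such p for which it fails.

p = 7

Check each prime p in order until the claim fails.
p = 2: 2 mod 24 = 2.
p = 3: 3 mod 24 = 3.
p = 5: 5 mod 24 = 5.
p = 7: 7 mod 24 = 7 — not in {2, 3, 5}.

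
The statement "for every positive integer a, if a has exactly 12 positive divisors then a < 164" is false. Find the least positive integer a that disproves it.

a = 198

Check each positive integer a in order until a has exactly 12 positive divisors but the claim fails.
The first 12 eligible values, up to a = 160, all satisfy the conclusion.
a = 198: τ(198) = 12; 198 ≥ 164.
Hence a = 198 is a counterexample.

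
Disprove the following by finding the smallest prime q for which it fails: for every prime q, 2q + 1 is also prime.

A counterexample is any prime q such that 2q + 1 is not prime; we check each in order.
For q = 2, 3, 5 the conclusion holds.
q = 7: 2q + 1 = 15 = 3 × 5, not prime.
Thus q = 7 disproves the claim, and no smaller q works.

q = 7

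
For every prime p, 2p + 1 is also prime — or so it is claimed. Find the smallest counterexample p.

p = 7

p = 2: 2p + 1 = 5, prime.
p = 3: 2p + 1 = 7, prime.
p = 5: 2p + 1 = 11, prime.
p = 7: 2p + 1 = 15 = 3 × 5, not prime.
So p = 7 is the smallest counterexample.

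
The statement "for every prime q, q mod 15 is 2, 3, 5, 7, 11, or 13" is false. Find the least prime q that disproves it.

We need the least prime q for which the claim fails.
q = 2: 2 mod 15 = 2.
q = 3: 3 mod 15 = 3.
q = 5: 5 mod 15 = 5.
q = 7: 7 mod 15 = 7.
q = 11: 11 mod 15 = 11.
q = 13: 13 mod 15 = 13.
q = 17: 17 mod 15 = 2.
q = 19: 19 mod 15 = 4 — not in {2, 3, 5, 7, 11, 13}.
Hence q = 19 is a counterexample.

q = 19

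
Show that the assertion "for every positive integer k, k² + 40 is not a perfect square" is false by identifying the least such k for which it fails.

We need the least positive integer k for which k² + 40 is a perfect square.
k = 1: 1² + 40 = 41, not a perfect square.
k = 2: 2² + 40 = 44, not a perfect square.
k = 3: 3² + 40 = 49 = 7², a perfect square.

k = 3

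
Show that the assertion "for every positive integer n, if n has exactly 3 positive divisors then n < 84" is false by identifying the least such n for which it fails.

Check each positive integer n in order until n has exactly 3 positive divisors but the claim fails.
The first 4 eligible values, up to n = 49, all satisfy the conclusion.
n = 121: τ(121) = 3; 121 ≥ 84.
Hence n = 121 is a counterexample.

n = 121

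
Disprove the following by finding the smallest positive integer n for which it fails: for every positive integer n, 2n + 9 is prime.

n = 3

We need the least positive integer n for which 2n + 9 is not prime.
For n = 1, 2 the conclusion holds.
n = 3: 2n + 9 = 15 = 3 × 5, composite.
Thus n = 3 disproves the claim, and no smaller n works.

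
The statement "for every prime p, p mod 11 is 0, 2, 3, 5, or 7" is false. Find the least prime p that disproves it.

p = 17

Check each prime p in order until the claim fails.
p = 2: 2 mod 11 = 2.
p = 3: 3 mod 11 = 3.
p = 5: 5 mod 11 = 5.
p = 7: 7 mod 11 = 7.
p = 11: 11 mod 11 = 0.
p = 13: 13 mod 11 = 2.
p = 17: 17 mod 11 = 6 — not in {0, 2, 3, 5, 7}.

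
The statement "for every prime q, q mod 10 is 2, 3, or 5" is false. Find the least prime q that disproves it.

For q = 2, 3, 5 the conclusion holds.
q = 7: 7 mod 10 = 7 — not in {2, 3, 5}.
Thus q = 7 disproves the claim, and no smaller q works.

q = 7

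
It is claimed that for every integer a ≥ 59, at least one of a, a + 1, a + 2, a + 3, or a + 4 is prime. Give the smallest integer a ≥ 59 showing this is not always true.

For a = 59, 60, 61 the conclusion holds.
a = 62: 62 = 2 × 31; 63 = 3 × 21; 64 = 2 × 32; 65 = 5 × 13; 66 = 2 × 33 — all composite.

a = 62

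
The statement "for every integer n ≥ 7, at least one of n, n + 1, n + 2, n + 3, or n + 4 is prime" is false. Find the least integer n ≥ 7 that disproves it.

n = 24

A counterexample is any integer n ≥ 7 such that n, n + 1, n + 2, n + 3, n + 4 are all composite; we check each in order.
For n = 7, 8, 9, 10, …, 21, 22, 23 the conclusion holds.
n = 24: 24 = 2 × 12; 25 = 5 × 5; 26 = 2 × 13; 27 = 3 × 9; 28 = 2 × 14 — all composite.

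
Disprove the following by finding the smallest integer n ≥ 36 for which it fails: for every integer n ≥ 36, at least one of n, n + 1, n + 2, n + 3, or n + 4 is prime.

n = 48

A counterexample is any integer n ≥ 36 such that n, n + 1, n + 2, n + 3, n + 4 are all composite; we check each in order.
For n = 36, 37, 38, 39, …, 45, 46, 47 the conclusion holds.
n = 48: 48 = 2 × 24; 49 = 7 × 7; 50 = 2 × 25; 51 = 3 × 17; 52 = 2 × 26 — all composite.
So n = 48 is the smallest counterexample.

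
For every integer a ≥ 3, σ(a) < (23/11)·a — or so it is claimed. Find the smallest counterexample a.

For a = 3, 4, 5, 6, 7, 8, 9, 10, 11 the conclusion holds.
a = 12: σ(12) = 28; 28 ≥ 276/11.

a = 12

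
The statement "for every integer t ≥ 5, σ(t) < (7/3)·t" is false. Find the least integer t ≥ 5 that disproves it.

We need the least integer t ≥ 5 for which the claim fails.
The first 7 eligible values, up to t = 11, all satisfy the conclusion.
t = 12: σ(12) = 28; 28 ≥ 28.

t = 12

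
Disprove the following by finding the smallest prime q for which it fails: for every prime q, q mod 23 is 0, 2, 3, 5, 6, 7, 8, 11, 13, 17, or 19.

A counterexample is any prime q such that the claim fails; we check each in order.
For q = 2, 3, 5, 7, …, 23, 29, 31 the conclusion holds.
q = 37: 37 mod 23 = 14 — not in {0, 2, 3, 5, 6, 7, 8, 11, 13, 17, 19}.
So q = 37 is the smallest counterexample.

q = 37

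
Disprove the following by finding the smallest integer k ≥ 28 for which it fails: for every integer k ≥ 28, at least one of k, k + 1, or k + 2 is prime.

Check each integer k ≥ 28 in order until k, k + 1, k + 2 are all composite.
For k = 28, 29, 30, 31 the conclusion holds.
k = 32: 32 = 2 × 16; 33 = 3 × 11; 34 = 2 × 17 — all composite.
Hence k = 32 is a counterexample.

k = 32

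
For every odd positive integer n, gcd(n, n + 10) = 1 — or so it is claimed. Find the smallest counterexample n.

n = 5

For n = 1, 3 the conclusion holds.
n = 5: gcd(5, 15) = 5.
Thus n = 5 disproves the claim, and no smaller n works.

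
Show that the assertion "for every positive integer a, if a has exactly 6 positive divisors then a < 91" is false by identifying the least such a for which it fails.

a = 92

For a = 12, 18, 20, 28, …, 68, 75, 76 the conclusion holds.
a = 92: τ(92) = 6; 92 ≥ 91.
Thus a = 92 disproves the claim, and no smaller a works.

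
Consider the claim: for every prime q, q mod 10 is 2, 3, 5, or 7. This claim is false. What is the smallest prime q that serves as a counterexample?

q = 11

The first 4 eligible values, up to q = 7, all satisfy the conclusion.
q = 11: 11 mod 10 = 1 — not in {2, 3, 5, 7}.
Hence q = 11 is a counterexample.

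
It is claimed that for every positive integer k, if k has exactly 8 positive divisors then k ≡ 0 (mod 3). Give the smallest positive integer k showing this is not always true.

A counterexample is any positive integer k such that k has exactly 8 positive divisors but the claim fails; we check each in order.
k = 24: τ(24) = 8; 24 ≡ 0 (mod 3).
k = 30: τ(30) = 8; 30 ≡ 0 (mod 3).
k = 40: τ(40) = 8; 40 ≡ 1 (mod 3).
So k = 40 is the smallest counterexample.

k = 40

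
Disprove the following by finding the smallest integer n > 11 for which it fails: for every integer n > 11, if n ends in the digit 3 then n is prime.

For n = 13, 23 the conclusion holds.
n = 33: 33 ends in 3; 33 = 3 × 11, composite.
So n = 33 is the smallest counterexample.

n = 33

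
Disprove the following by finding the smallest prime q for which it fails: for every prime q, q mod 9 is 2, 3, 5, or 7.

The first 5 eligible values, up to q = 11, all satisfy the conclusion.
q = 13: 13 mod 9 = 4 — not in {2, 3, 5, 7}.
Thus q = 13 disproves the claim, and no smaller q works.

q = 13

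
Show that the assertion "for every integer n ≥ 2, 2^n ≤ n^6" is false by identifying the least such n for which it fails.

n = 30

Check each integer n ≥ 2 in order until 2^n > n^6.
The first 28 eligible values, up to n = 29, all satisfy the conclusion.
n = 30: 2^n = 1073741824 and n^6 = 729000000, so 1073741824 > 729000000.
Thus n = 30 disproves the claim, and no smaller n works.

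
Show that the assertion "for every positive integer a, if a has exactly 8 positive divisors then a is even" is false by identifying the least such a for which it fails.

a = 105

Check each positive integer a in order until a has exactly 8 positive divisors but a is odd.
For a = 24, 30, 40, 42, …, 88, 102, 104 the conclusion holds.
a = 105: divisors of 105: 1, 3, 5, 7, 15, 21, 35, 105; 105 is odd.
Hence a = 105 is a counterexample.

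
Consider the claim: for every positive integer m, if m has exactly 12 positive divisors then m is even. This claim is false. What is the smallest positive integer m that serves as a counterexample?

m = 315

A counterexample is any positive integer m such that m has exactly 12 positive divisors but m is odd; we check each in order.
For m = 60, 72, 84, 90, …, 294, 306, 308 the conclusion holds.
m = 315: divisors of 315: 12 divisors; 315 is odd.
So m = 315 is the smallest counterexample.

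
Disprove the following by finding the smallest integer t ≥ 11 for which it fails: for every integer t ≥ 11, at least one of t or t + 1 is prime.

t = 14

For t = 11, 12, 13 the conclusion holds.
t = 14: 14 = 2 × 7; 15 = 3 × 5 — both composite.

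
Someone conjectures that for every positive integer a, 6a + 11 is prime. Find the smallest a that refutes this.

a = 4

We need the least positive integer a for which 6a + 11 is not prime.
a = 1: 6a + 11 = 17, prime.
a = 2: 6a + 11 = 23, prime.
a = 3: 6a + 11 = 29, prime.
a = 4: 6a + 11 = 35 = 5 × 7, composite.
Hence a = 4 is a counterexample.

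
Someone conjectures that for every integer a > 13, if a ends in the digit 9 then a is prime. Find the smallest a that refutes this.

a = 39

Check each integer a > 13 in order until a ends in the digit 9 but a is not prime.
For a = 19, 29 the conclusion holds.
a = 39: 39 ends in 9; 39 = 3 × 13, composite.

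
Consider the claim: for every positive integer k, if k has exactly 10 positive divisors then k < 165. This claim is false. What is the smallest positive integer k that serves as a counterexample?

Check each positive integer k in order until k has exactly 10 positive divisors but the claim fails.
k = 48: τ(48) = 10; 48 < 165.
k = 80: τ(80) = 10; 80 < 165.
k = 112: τ(112) = 10; 112 < 165.
k = 162: τ(162) = 10; 162 < 165.
k = 176: τ(176) = 10; 176 ≥ 165.

k = 176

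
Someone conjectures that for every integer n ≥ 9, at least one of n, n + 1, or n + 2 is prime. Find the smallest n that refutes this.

For n = 9, 10, 11, 12, 13 the conclusion holds.
n = 14: 14 = 2 × 7; 15 = 3 × 5; 16 = 2 × 8 — all composite.

n = 14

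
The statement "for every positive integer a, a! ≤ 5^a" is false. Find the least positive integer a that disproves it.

A counterexample is any positive integer a such that a! > 5^a; we check each in order.
For a = 1, 2, 3, 4, …, 9, 10, 11 the conclusion holds.
a = 12: a! = 479001600 and 5^a = 244140625, so 479001600 > 244140625.

a = 12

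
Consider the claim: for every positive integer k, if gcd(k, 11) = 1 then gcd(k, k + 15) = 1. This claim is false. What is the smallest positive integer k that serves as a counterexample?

Check each positive integer k in order until gcd(k, 11) = 1 but gcd(k, k + 15) > 1.
k = 1: gcd(1, 16) = 1.
k = 2: gcd(2, 17) = 1.
k = 3: gcd(3, 18) = 3.

k = 3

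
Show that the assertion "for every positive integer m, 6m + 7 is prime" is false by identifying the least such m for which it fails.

For m = 1, 2 the conclusion holds.
m = 3: 6m + 7 = 25 = 5 × 5, composite.
So m = 3 is the smallest counterexample.

m = 3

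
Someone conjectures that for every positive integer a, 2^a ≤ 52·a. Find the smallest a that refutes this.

a = 9

a = 1: 2^a = 2 and 52·a = 52, so 2 ≤ 52.
a = 2: 2^a = 4 and 52·a = 104, so 4 ≤ 104.
a = 3: 2^a = 8 and 52·a = 156, so 8 ≤ 156.
a = 4: 2^a = 16 and 52·a = 208, so 16 ≤ 208.
a = 5: 2^a = 32 and 52·a = 260, so 32 ≤ 260.
a = 6: 2^a = 64 and 52·a = 312, so 64 ≤ 312.
a = 7: 2^a = 128 and 52·a = 364, so 128 ≤ 364.
a = 8: 2^a = 256 and 52·a = 416, so 256 ≤ 416.
a = 9: 2^a = 512 and 52·a = 468, so 512 > 468.
So a = 9 is the smallest counterexample.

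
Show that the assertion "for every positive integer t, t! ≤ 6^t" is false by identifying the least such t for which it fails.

t = 14

Check each positive integer t in order until t! > 6^t.
For t = 1, 2, 3, 4, …, 11, 12, 13 the conclusion holds.
t = 14: t! = 87178291200 and 6^t = 78364164096, so 87178291200 > 78364164096.
So t = 14 is the smallest counterexample.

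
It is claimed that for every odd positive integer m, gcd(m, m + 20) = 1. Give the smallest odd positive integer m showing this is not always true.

m = 5

m = 1: gcd(1, 21) = 1.
m = 3: gcd(3, 23) = 1.
m = 5: gcd(5, 25) = 5.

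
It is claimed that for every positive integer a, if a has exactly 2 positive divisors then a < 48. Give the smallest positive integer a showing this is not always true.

a = 53

The first 15 eligible values, up to a = 47, all satisfy the conclusion.
a = 53: τ(53) = 2; 53 ≥ 48.
So a = 53 is the smallest counterexample.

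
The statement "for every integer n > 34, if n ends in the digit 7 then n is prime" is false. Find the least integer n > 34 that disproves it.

n = 57

Check each integer n > 34 in order until n ends in the digit 7 but n is not prime.
n = 37: 37 ends in 7 and is prime.
n = 47: 47 ends in 7 and is prime.
n = 57: 57 ends in 7; 57 = 3 × 19, composite.
Thus n = 57 disproves the claim, and no smaller n works.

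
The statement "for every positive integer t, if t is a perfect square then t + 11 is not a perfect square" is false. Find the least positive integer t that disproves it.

Check each positive integer t in order until t is a perfect square but t + 11 is a perfect square.
For t = 1, 4, 9, 16 the conclusion holds.
t = 25: 25 = 5² and 25 + 11 = 36 = 6².
Hence t = 25 is a counterexample.

t = 25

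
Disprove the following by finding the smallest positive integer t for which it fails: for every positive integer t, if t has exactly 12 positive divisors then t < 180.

t = 198

For t = 60, 72, 84, 90, …, 150, 156, 160 the conclusion holds.
t = 198: τ(198) = 12; 198 ≥ 180.
So t = 198 is the smallest counterexample.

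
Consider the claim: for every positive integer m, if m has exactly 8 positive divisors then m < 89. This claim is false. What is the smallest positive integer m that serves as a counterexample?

m = 102

For m = 24, 30, 40, 42, 54, 56, 66, 70, 78, 88 the conclusion holds.
m = 102: τ(102) = 8; 102 ≥ 89.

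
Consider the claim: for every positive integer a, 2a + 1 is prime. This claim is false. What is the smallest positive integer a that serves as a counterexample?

a = 4

Check each positive integer a in order until 2a + 1 is not prime.
a = 1: 2a + 1 = 3, prime.
a = 2: 2a + 1 = 5, prime.
a = 3: 2a + 1 = 7, prime.
a = 4: 2a + 1 = 9 = 3 × 3, composite.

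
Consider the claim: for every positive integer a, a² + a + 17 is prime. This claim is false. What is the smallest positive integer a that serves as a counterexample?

a = 16

Check each positive integer a in order until a² + a + 17 is not prime.
For a = 1, 2, 3, 4, …, 13, 14, 15 the conclusion holds.
a = 16: a² + a + 17 = 289 = 17 × 17, composite.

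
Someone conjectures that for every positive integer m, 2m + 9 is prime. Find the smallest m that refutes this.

m = 3

A counterexample is any positive integer m such that 2m + 9 is not prime; we check each in order.
m = 1: 2m + 9 = 11, prime.
m = 2: 2m + 9 = 13, prime.
m = 3: 2m + 9 = 15 = 3 × 5, composite.
Thus m = 3 disproves the claim, and no smaller m works.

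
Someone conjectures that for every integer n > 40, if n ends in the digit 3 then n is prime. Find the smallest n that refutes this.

For n = 43, 53 the conclusion holds.
n = 63: 63 ends in 3; 63 = 3 × 21, composite.
Thus n = 63 disproves the claim, and no smaller n works.

n = 63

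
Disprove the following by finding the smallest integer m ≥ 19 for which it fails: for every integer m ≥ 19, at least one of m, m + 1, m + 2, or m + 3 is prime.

m = 24

A counterexample is any integer m ≥ 19 such that m, m + 1, m + 2, m + 3 are all composite; we check each in order.
m = 19: 19 is prime.
m = 20: 23 is prime.
m = 21: 23 is prime.
m = 22: 23 is prime.
m = 23: 23 is prime.
m = 24: 24 = 2 × 12; 25 = 5 × 5; 26 = 2 × 13; 27 = 3 × 9 — all composite.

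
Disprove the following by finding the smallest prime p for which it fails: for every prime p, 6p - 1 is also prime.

p = 11

The first 4 eligible values, up to p = 7, all satisfy the conclusion.
p = 11: 6p - 1 = 65 = 5 × 13, not prime.
Hence p = 11 is a counterexample.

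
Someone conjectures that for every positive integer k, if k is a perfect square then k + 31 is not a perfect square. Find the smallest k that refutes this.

For k = 1, 4, 9, 16, …, 144, 169, 196 the conclusion holds.
k = 225: 225 = 15² and 225 + 31 = 256 = 16².

k = 225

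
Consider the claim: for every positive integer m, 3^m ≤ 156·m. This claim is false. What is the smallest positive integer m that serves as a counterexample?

m = 7

Check each positive integer m in order until 3^m > 156·m.
m = 1: 3^m = 3 and 156·m = 156, so 3 ≤ 156.
m = 2: 3^m = 9 and 156·m = 312, so 9 ≤ 312.
m = 3: 3^m = 27 and 156·m = 468, so 27 ≤ 468.
m = 4: 3^m = 81 and 156·m = 624, so 81 ≤ 624.
m = 5: 3^m = 243 and 156·m = 780, so 243 ≤ 780.
m = 6: 3^m = 729 and 156·m = 936, so 729 ≤ 936.
m = 7: 3^m = 2187 and 156·m = 1092, so 2187 > 1092.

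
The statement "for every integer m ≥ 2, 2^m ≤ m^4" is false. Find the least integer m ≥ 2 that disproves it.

m = 17

We need the least integer m ≥ 2 for which 2^m > m^4.
The first 15 eligible values, up to m = 16, all satisfy the conclusion.
m = 17: 2^m = 131072 and m^4 = 83521, so 131072 > 83521.
So m = 17 is the smallest counterexample.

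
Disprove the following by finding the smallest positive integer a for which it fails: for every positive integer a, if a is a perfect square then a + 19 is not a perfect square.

For a = 1, 4, 9, 16, 25, 36, 49, 64 the conclusion holds.
a = 81: 81 = 9² and 81 + 19 = 100 = 10².
Hence a = 81 is a counterexample.

a = 81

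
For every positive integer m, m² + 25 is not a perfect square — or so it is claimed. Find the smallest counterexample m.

Check each positive integer m in order until m² + 25 is a perfect square.
The first 11 eligible values, up to m = 11, all satisfy the conclusion.
m = 12: 12² + 25 = 169 = 13², a perfect square.
Hence m = 12 is a counterexample.

m = 12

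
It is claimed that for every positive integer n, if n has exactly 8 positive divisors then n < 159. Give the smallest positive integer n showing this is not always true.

Check each positive integer n in order until n has exactly 8 positive divisors but the claim fails.
For n = 24, 30, 40, 42, …, 138, 152, 154 the conclusion holds.
n = 165: τ(165) = 8; 165 ≥ 159.

n = 165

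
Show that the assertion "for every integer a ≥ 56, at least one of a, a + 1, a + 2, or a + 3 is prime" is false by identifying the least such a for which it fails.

a = 62

The first 6 eligible values, up to a = 61, all satisfy the conclusion.
a = 62: 62 = 2 × 31; 63 = 3 × 21; 64 = 2 × 32; 65 = 5 × 13 — all composite.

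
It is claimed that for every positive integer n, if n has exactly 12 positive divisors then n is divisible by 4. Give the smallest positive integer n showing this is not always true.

n = 90

A counterexample is any positive integer n such that n has exactly 12 positive divisors but n is not divisible by 4; we check each in order.
n = 60: τ(60) = 12; 60 mod 4 = 0.
n = 72: τ(72) = 12; 72 mod 4 = 0.
n = 84: τ(84) = 12; 84 mod 4 = 0.
n = 90: τ(90) = 12; 90 mod 4 = 2.
Thus n = 90 disproves the claim, and no smaller n works.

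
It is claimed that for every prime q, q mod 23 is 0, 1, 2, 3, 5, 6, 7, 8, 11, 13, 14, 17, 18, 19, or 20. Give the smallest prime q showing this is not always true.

For q = 2, 3, 5, 7, …, 47, 53, 59 the conclusion holds.
q = 61: 61 mod 23 = 15 — not in {0, 1, 2, 3, 5, 6, 7, 8, 11, 13, 14, 17, 18, 19, 20}.
Thus q = 61 disproves the claim, and no smaller q works.

q = 61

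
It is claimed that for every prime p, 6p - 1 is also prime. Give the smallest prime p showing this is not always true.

For p = 2, 3, 5, 7 the conclusion holds.
p = 11: 6p - 1 = 65 = 5 × 13, not prime.

p = 11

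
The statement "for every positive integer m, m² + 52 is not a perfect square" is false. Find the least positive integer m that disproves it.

Check each positive integer m in order until m² + 52 is a perfect square.
For m = 1, 2, 3, 4, …, 9, 10, 11 the conclusion holds.
m = 12: 12² + 52 = 196 = 14², a perfect square.

m = 12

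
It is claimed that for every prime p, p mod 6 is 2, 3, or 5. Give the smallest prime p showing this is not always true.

p = 7

Check each prime p in order until the claim fails.
p = 2: 2 mod 6 = 2.
p = 3: 3 mod 6 = 3.
p = 5: 5 mod 6 = 5.
p = 7: 7 mod 6 = 1 — not in {2, 3, 5}.
Thus p = 7 disproves the claim, and no smaller p works.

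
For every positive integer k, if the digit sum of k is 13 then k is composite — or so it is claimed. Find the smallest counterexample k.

Check each positive integer k in order until the digit sum of k is 13 but k is prime.
k = 49: digit sum 13; 49 is composite.
k = 58: digit sum 13; 58 is composite.
k = 67: digit sum 13; 67 is prime, not composite.

k = 67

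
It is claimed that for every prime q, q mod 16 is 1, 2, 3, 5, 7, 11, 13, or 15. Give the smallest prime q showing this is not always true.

Check each prime q in order until the claim fails.
For q = 2, 3, 5, 7, …, 29, 31, 37 the conclusion holds.
q = 41: 41 mod 16 = 9 — not in {1, 2, 3, 5, 7, 11, 13, 15}.

q = 41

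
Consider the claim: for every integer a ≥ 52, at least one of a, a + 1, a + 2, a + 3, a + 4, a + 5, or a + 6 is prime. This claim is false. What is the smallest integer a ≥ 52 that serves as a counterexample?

We need the least integer a ≥ 52 for which a, a + 1, a + 2, a + 3, a + 4, a + 5, a + 6 are all composite.
For a = 52, 53, 54, 55, …, 87, 88, 89 the conclusion holds.
a = 90: 90 = 2 × 45; 91 = 7 × 13; 92 = 2 × 46; 93 = 3 × 31; 94 = 2 × 47; 95 = 5 × 19; 96 = 2 × 48 — all composite.
Thus a = 90 disproves the claim, and no smaller a works.

a = 90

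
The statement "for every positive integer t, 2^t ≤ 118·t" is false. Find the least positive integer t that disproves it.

We need the least positive integer t for which 2^t > 118·t.
The first 10 eligible values, up to t = 10, all satisfy the conclusion.
t = 11: 2^t = 2048 and 118·t = 1298, so 2048 > 1298.

t = 11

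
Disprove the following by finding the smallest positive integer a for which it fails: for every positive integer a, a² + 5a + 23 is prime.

Check each positive integer a in order until a² + 5a + 23 is not prime.
The first 13 eligible values, up to a = 13, all satisfy the conclusion.
a = 14: a² + 5a + 23 = 289 = 17 × 17, composite.

a = 14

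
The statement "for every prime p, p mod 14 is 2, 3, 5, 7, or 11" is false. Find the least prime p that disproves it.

The first 5 eligible values, up to p = 11, all satisfy the conclusion.
p = 13: 13 mod 14 = 13 — not in {2, 3, 5, 7, 11}.

p = 13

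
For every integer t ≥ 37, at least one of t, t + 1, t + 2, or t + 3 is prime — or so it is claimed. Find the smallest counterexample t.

t = 48

The first 11 eligible values, up to t = 47, all satisfy the conclusion.
t = 48: 48 = 2 × 24; 49 = 7 × 7; 50 = 2 × 25; 51 = 3 × 17 — all composite.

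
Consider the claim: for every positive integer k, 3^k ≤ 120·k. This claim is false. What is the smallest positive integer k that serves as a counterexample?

k = 6

For k = 1, 2, 3, 4, 5 the conclusion holds.
k = 6: 3^k = 729 and 120·k = 720, so 729 > 720.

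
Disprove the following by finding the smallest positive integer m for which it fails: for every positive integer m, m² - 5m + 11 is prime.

m = 7

We need the least positive integer m for which m² - 5m + 11 is not prime.
For m = 1, 2, 3, 4, 5, 6 the conclusion holds.
m = 7: m² - 5m + 11 = 25 = 5 × 5, composite.
Thus m = 7 disproves the claim, and no smaller m works.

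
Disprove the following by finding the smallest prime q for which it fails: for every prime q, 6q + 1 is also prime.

q = 19

We need the least prime q for which 6q + 1 is not prime.
The first 7 eligible values, up to q = 17, all satisfy the conclusion.
q = 19: 6q + 1 = 115 = 5 × 23, not prime.
So q = 19 is the smallest counterexample.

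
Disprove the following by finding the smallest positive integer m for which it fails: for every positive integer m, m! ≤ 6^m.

A counterexample is any positive integer m such that m! > 6^m; we check each in order.
The first 13 eligible values, up to m = 13, all satisfy the conclusion.
m = 14: m! = 87178291200 and 6^m = 78364164096, so 87178291200 > 78364164096.
Hence m = 14 is a counterexample.

m = 14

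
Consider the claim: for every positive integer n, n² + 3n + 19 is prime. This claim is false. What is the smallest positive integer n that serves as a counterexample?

We need the least positive integer n for which n² + 3n + 19 is not prime.
For n = 1, 2, 3, 4, …, 12, 13, 14 the conclusion holds.
n = 15: n² + 3n + 19 = 289 = 17 × 17, composite.

n = 15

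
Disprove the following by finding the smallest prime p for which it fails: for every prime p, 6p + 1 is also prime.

p = 19

A counterexample is any prime p such that 6p + 1 is not prime; we check each in order.
p = 2: 6p + 1 = 13, prime.
p = 3: 6p + 1 = 19, prime.
p = 5: 6p + 1 = 31, prime.
p = 7: 6p + 1 = 43, prime.
p = 11: 6p + 1 = 67, prime.
p = 13: 6p + 1 = 79, prime.
p = 17: 6p + 1 = 103, prime.
p = 19: 6p + 1 = 115 = 5 × 23, not prime.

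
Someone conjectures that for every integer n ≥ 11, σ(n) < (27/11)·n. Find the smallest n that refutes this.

Check each integer n ≥ 11 in order until the claim fails.
For n = 11, 12, 13, 14, …, 21, 22, 23 the conclusion holds.
n = 24: σ(24) = 60; 60 ≥ 648/11.
So n = 24 is the smallest counterexample.

n = 24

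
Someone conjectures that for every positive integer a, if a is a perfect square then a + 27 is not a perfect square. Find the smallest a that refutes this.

A counterexample is any positive integer a such that a is a perfect square but a + 27 is a perfect square; we check each in order.
For a = 1, 4 the conclusion holds.
a = 9: 9 = 3² and 9 + 27 = 36 = 6².
Thus a = 9 disproves the claim, and no smaller a works.

a = 9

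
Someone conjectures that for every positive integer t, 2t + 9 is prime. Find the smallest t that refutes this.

Check each positive integer t in order until 2t + 9 is not prime.
For t = 1, 2 the conclusion holds.
t = 3: 2t + 9 = 15 = 3 × 5, composite.
Hence t = 3 is a counterexample.

t = 3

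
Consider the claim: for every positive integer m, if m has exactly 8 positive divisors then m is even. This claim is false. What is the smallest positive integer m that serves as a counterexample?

m = 105

A counterexample is any positive integer m such that m has exactly 8 positive divisors but m is odd; we check each in order.
The first 12 eligible values, up to m = 104, all satisfy the conclusion.
m = 105: divisors of 105: 1, 3, 5, 7, 15, 21, 35, 105; 105 is odd.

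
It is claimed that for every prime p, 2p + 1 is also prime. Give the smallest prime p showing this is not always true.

We need the least prime p for which 2p + 1 is not prime.
For p = 2, 3, 5 the conclusion holds.
p = 7: 2p + 1 = 15 = 3 × 5, not prime.

p = 7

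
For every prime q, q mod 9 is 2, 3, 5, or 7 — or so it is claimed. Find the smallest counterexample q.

q = 13

Check each prime q in order until the claim fails.
For q = 2, 3, 5, 7, 11 the conclusion holds.
q = 13: 13 mod 9 = 4 — not in {2, 3, 5, 7}.
So q = 13 is the smallest counterexample.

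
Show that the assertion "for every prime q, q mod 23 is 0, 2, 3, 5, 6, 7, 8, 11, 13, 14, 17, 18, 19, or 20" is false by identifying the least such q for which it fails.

Check each prime q in order until the claim fails.
For q = 2, 3, 5, 7, …, 37, 41, 43 the conclusion holds.
q = 47: 47 mod 23 = 1 — not in {0, 2, 3, 5, 6, 7, 8, 11, 13, 14, 17, 18, 19, 20}.

q = 47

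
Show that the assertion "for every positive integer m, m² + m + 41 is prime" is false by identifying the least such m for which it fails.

m = 40

Check each positive integer m in order until m² + m + 41 is not prime.
The first 39 eligible values, up to m = 39, all satisfy the conclusion.
m = 40: m² + m + 41 = 1681 = 41 × 41, composite.
Hence m = 40 is a counterexample.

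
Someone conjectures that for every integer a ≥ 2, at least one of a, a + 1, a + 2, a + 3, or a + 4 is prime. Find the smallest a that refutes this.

A counterexample is any integer a ≥ 2 such that a, a + 1, a + 2, a + 3, a + 4 are all composite; we check each in order.
For a = 2, 3, 4, 5, …, 21, 22, 23 the conclusion holds.
a = 24: 24 = 2 × 12; 25 = 5 × 5; 26 = 2 × 13; 27 = 3 × 9; 28 = 2 × 14 — all composite.
So a = 24 is the smallest counterexample.

a = 24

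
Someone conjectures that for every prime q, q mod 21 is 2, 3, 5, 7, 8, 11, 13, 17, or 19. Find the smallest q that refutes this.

q = 31

For q = 2, 3, 5, 7, 11, 13, 17, 19, 23, 29 the conclusion holds.
q = 31: 31 mod 21 = 10 — not in {2, 3, 5, 7, 8, 11, 13, 17, 19}.
Hence q = 31 is a counterexample.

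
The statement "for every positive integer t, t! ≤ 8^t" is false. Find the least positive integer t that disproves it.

t = 20

For t = 1, 2, 3, 4, …, 17, 18, 19 the conclusion holds.
t = 20: t! = 2432902008176640000 and 8^t = 1152921504606846976, so 2432902008176640000 > 1152921504606846976.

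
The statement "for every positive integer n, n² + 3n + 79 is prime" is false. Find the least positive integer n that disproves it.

The first 4 eligible values, up to n = 4, all satisfy the conclusion.
n = 5: n² + 3n + 79 = 119 = 7 × 17, composite.
Hence n = 5 is a counterexample.

n = 5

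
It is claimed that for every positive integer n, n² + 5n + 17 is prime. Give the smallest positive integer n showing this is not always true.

We need the least positive integer n for which n² + 5n + 17 is not prime.
n = 1: n² + 5n + 17 = 23, prime.
n = 2: n² + 5n + 17 = 31, prime.
n = 3: n² + 5n + 17 = 41, prime.
n = 4: n² + 5n + 17 = 53, prime.
n = 5: n² + 5n + 17 = 67, prime.
n = 6: n² + 5n + 17 = 83, prime.
n = 7: n² + 5n + 17 = 101, prime.
n = 8: n² + 5n + 17 = 121 = 11 × 11, composite.
Thus n = 8 disproves the claim, and no smaller n works.

n = 8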